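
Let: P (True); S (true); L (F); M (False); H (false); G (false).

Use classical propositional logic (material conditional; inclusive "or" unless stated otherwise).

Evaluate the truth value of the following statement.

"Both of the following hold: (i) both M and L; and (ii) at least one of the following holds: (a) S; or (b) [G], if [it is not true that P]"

Formalization: (M and L) and (S or (not P -> G))

M and L = False and False = False
not P = not True = False
not P -> G = False -> False = True
S or (not P -> G) = True or True = True
(M and L) and (S or (not P -> G)) = False and True = False

False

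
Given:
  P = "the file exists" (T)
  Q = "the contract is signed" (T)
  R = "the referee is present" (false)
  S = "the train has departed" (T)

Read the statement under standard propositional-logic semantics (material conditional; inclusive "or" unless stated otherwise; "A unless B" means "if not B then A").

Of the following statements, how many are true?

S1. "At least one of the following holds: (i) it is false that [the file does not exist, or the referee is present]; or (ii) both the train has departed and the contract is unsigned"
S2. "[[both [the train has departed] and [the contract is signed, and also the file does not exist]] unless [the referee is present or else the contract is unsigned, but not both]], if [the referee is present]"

2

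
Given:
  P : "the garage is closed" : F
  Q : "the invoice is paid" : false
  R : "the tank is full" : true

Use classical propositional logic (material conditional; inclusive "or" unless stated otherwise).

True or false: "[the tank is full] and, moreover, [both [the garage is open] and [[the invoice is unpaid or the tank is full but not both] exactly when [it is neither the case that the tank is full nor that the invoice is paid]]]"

In symbols: R & (~P & ((~Q xor R) <-> (R nor Q)))

~P = ~F = T
~Q = ~F = T
~Q xor R = T xor T = F
R nor Q = T nor F = F
(~Q xor R) <-> (R nor Q) = F <-> F = T
~P & ((~Q xor R) <-> (R nor Q)) = T & T = T
R & (~P & ((~Q xor R) <-> (R nor Q))) = T & T = T

The statement is true.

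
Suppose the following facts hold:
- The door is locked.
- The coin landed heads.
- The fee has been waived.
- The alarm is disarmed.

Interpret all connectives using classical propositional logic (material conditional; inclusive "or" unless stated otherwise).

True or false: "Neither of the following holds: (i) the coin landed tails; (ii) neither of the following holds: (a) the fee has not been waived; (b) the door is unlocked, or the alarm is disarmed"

Let Q = "the coin landed heads" (True), R = "the fee has been waived" (True), P = "the door is locked" (True), S = "the alarm is armed" (False).
Parsed as not Q nor (not R nor (not P or not S))

not Q = not True = False
not R = not True = False
not P = not True = False
not S = not False = True
not P or not S = False or True = True
not R nor (not P or not S) = False nor True = False
not Q nor (not R nor (not P or not S)) = False nor False = True

True.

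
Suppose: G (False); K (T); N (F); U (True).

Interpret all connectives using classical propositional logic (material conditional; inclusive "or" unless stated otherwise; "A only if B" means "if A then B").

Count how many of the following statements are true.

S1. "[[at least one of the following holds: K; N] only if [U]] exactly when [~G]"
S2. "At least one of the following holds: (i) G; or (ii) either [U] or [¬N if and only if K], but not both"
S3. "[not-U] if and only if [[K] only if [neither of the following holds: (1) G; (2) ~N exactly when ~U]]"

S1: Formalization: ((K or N) -> U) iff not G

K or N = True or False = True
(K or N) -> U = True -> True = True
not G = not False = True
((K or N) -> U) iff not G = True iff True = True
Hence S1 is true.

S2: Parsed as G or (U xor (not N iff K))

not N = not False = True
not N iff K = True iff True = True
U xor (not N iff K) = True xor True = False
G or (U xor (not N iff K)) = False or False = False
So S2 is false.

S3: This is not U iff (K -> (G nor (not N iff not U))).

not U = not True = False
not N = not False = True
not U = not True = False
not N iff not U = True iff False = False
G nor (not N iff not U) = False nor False = True
K -> (G nor (not N iff not U)) = True -> True = True
not U iff (K -> (G nor (not N iff not U))) = False iff True = False
Thus S3 is false.

True statements: 1 (S1).

1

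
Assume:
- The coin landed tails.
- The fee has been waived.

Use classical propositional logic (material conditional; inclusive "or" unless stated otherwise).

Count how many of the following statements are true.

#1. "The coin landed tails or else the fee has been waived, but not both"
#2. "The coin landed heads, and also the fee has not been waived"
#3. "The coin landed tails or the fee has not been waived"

Let P = "the coin landed heads" (F), Q = "the fee has been waived" (T).

#1: Formalization: ~P xor Q

~P = ~F = T
~P xor Q = T xor T = F
Hence #1 is false.

#2: Formalization: P & ~Q

~Q = ~T = F
P & ~Q = F & F = F
Thus #2 is false.

#3: In symbols: ~P | ~Q

~P = ~F = T
~Q = ~T = F
~P | ~Q = T | F = T
So #3 is true.

Count: 1.

1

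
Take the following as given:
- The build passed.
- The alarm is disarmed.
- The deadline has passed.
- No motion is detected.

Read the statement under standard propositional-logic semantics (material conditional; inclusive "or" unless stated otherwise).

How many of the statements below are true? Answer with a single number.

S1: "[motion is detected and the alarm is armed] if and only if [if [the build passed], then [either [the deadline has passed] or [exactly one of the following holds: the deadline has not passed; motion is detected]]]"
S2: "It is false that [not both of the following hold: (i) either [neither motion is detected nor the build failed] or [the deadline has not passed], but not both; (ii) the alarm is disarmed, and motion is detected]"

0

Let R = "motion is detected" (False), Q = "the alarm is armed" (False), L = "the build passed" (True), W = "the deadline has passed" (True).

S1: In symbols: (R and Q) iff (L -> (W or (not W xor R)))

R and Q = False and False = False
not W = not True = False
not W xor R = False xor False = False
W or (not W xor R) = True or False = True
L -> (W or (not W xor R)) = True -> True = True
(R and Q) iff (L -> (W or (not W xor R))) = False iff True = False
So S1 is false.

S2: In symbols: not (((R nor not L) xor not W) nand (not Q and R))

not L = not True = False
R nor not L = False nor False = True
not W = not True = False
(R nor not L) xor not W = True xor False = True
not Q = not False = True
not Q and R = True and False = False
((R nor not L) xor not W) nand (not Q and R) = True nand False = True
not (((R nor not L) xor not W) nand (not Q and R)) = not True = False
Thus S2 is false.

Count: 0.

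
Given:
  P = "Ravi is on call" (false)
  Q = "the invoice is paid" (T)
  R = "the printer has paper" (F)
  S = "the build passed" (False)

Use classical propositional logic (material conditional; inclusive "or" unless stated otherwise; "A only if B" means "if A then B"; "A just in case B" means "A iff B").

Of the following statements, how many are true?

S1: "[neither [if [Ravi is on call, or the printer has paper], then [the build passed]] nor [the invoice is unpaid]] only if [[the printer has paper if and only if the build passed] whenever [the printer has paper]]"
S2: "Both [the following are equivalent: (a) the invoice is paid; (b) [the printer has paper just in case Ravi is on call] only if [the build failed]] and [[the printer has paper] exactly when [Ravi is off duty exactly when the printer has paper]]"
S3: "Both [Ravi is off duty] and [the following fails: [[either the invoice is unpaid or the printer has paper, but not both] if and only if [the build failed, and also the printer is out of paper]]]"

3

S1: Formalization: (((P ∨ R) → S) ↓ ¬Q) → (R → (R ↔ S))

P ∨ R = F ∨ F = F
(P ∨ R) → S = F → F = T
¬Q = ¬T = F
((P ∨ R) → S) ↓ ¬Q = T ↓ F = F
R ↔ S = F ↔ F = T
R → (R ↔ S) = F → T = T
(((P ∨ R) → S) ↓ ¬Q) → (R → (R ↔ S)) = F → T = T
So S1 is true.

S2: In symbols: (Q ↔ ((R ↔ P) → ¬S)) ∧ (R ↔ (¬P ↔ R))

R ↔ P = F ↔ F = T
¬S = ¬F = T
(R ↔ P) → ¬S = T → T = T
Q ↔ ((R ↔ P) → ¬S) = T ↔ T = T
¬P = ¬F = T
¬P ↔ R = T ↔ F = F
R ↔ (¬P ↔ R) = F ↔ F = T
(Q ↔ ((R ↔ P) → ¬S)) ∧ (R ↔ (¬P ↔ R)) = T ∧ T = T
Hence S2 is true.

S3: This is ¬P ∧ ¬((¬Q ⊕ R) ↔ (¬S ∧ ¬R)).

¬P = ¬F = T
¬Q = ¬T = F
¬Q ⊕ R = F ⊕ F = F
¬S = ¬F = T
¬R = ¬F = T
¬S ∧ ¬R = T ∧ T = T
(¬Q ⊕ R) ↔ (¬S ∧ ¬R) = F ↔ T = F
¬((¬Q ⊕ R) ↔ (¬S ∧ ¬R)) = ¬F = T
¬P ∧ ¬((¬Q ⊕ R) ↔ (¬S ∧ ¬R)) = T ∧ T = T
Hence S3 is true.

True statements: 3.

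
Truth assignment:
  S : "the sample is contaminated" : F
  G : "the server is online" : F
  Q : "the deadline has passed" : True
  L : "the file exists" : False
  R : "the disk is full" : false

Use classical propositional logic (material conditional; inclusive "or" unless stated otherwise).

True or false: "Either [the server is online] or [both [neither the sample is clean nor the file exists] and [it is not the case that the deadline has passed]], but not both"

Parsed as G ⊕ ((¬S ↓ L) ∧ ¬Q)

¬S = ¬F = T
¬S ↓ L = T ↓ F = F
¬Q = ¬T = F
(¬S ↓ L) ∧ ¬Q = F ∧ F = F
G ⊕ ((¬S ↓ L) ∧ ¬Q) = F ⊕ F = F

false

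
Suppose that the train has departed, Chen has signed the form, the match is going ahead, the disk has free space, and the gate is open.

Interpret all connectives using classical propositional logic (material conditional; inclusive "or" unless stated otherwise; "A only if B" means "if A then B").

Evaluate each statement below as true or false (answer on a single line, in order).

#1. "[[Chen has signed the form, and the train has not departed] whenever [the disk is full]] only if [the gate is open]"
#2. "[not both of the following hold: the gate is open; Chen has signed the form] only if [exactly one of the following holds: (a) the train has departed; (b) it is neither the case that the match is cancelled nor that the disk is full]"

Let S = "the disk is full" (F), Q = "Chen has signed the form" (T), P = "the train has departed" (T), U = "the gate is open" (T), R = "the match is cancelled" (F).

#1: In symbols: (S -> (Q & ~P)) -> U

~P = ~T = F
Q & ~P = T & F = F
S -> (Q & ~P) = F -> F = T
(S -> (Q & ~P)) -> U = T -> T = T
Thus #1 is true.

#2: Formalization: (U nand Q) -> (P xor (R nor S))

U nand Q = T nand T = F
R nor S = F nor F = T
P xor (R nor S) = T xor T = F
(U nand Q) -> (P xor (R nor S)) = F -> F = T
Hence #2 is true.

#1 T, #2 T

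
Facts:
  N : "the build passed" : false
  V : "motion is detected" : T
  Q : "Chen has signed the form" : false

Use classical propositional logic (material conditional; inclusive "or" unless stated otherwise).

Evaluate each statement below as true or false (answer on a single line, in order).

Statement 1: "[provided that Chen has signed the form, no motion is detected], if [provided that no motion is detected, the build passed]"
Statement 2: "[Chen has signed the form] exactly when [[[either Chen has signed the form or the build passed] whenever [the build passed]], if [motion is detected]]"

Statement 1 True; Statement 2 False

Statement 1: Parsed as (~V -> N) -> (Q -> ~V)

~V = ~T = F
~V -> N = F -> F = T
~V = ~T = F
Q -> ~V = F -> F = T
(~V -> N) -> (Q -> ~V) = T -> T = T
So Statement 1 is true.

Statement 2: Parsed as Q <-> (V -> (N -> (Q | N)))

Q | N = F | F = F
N -> (Q | N) = F -> F = T
V -> (N -> (Q | N)) = T -> T = T
Q <-> (V -> (N -> (Q | N))) = F <-> T = F
Thus Statement 2 is false.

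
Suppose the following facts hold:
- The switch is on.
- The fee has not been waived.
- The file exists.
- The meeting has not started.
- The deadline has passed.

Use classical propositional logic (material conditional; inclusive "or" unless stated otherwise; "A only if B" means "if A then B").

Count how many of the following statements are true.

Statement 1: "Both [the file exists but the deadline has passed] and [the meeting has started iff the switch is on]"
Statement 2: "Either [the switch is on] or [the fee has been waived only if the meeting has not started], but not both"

Let R = "the file exists" (True), U = "the deadline has passed" (True), S = "the meeting has started" (False), P = "the switch is on" (True), Q = "the fee has been waived" (False).

Statement 1: Formalization: (R and U) and (S iff P)

R and U = True and True = True
S iff P = False iff True = False
(R and U) and (S iff P) = True and False = False
Thus Statement 1 is false.

Statement 2: This is P xor (Q -> not S).

not S = not False = True
Q -> not S = False -> True = True
P xor (Q -> not S) = True xor True = False
Hence Statement 2 is false.

Count: 0.

0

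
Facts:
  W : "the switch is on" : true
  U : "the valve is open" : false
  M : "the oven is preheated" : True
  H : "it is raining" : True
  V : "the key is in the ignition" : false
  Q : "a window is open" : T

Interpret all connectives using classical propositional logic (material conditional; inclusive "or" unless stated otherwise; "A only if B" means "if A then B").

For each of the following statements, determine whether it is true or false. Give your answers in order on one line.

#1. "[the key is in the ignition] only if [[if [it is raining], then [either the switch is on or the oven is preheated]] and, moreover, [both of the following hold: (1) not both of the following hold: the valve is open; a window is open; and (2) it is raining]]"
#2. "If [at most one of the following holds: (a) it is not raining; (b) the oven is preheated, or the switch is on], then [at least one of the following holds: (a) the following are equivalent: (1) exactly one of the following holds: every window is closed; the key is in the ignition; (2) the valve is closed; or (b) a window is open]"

#1: Formalization: V -> ((H -> (W | M)) & ((U nand Q) & H))

W | M = T | T = T
H -> (W | M) = T -> T = T
U nand Q = F nand T = T
(U nand Q) & H = T & T = T
(H -> (W | M)) & ((U nand Q) & H) = T & T = T
V -> ((H -> (W | M)) & ((U nand Q) & H)) = F -> T = T
So #1 is true.

#2: Formalization: (~H nand (M | W)) -> (((~Q xor V) <-> ~U) | Q)

~H = ~T = F
M | W = T | T = T
~H nand (M | W) = F nand T = T
~Q = ~T = F
~Q xor V = F xor F = F
~U = ~F = T
(~Q xor V) <-> ~U = F <-> T = F
((~Q xor V) <-> ~U) | Q = F | T = T
(~H nand (M | W)) -> (((~Q xor V) <-> ~U) | Q) = T -> T = T
Thus #2 is true.

#1 true; #2 true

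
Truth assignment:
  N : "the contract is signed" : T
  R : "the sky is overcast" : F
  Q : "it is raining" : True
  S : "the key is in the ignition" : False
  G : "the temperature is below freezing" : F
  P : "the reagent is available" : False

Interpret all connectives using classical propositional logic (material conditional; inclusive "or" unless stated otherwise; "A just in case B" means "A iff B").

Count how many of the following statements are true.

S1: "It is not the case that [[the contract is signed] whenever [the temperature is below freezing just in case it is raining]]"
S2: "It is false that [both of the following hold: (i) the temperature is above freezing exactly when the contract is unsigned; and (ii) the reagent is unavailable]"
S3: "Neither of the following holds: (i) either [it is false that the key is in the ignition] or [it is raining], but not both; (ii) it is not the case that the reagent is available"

1

S1: Parsed as ~((G <-> Q) -> N)

G <-> Q = F <-> T = F
(G <-> Q) -> N = F -> T = T
~((G <-> Q) -> N) = ~T = F
Hence S1 is false.

S2: This is ~((~G <-> ~N) & ~P).

~G = ~F = T
~N = ~T = F
~G <-> ~N = T <-> F = F
~P = ~F = T
(~G <-> ~N) & ~P = F & T = F
~((~G <-> ~N) & ~P) = ~F = T
Hence S2 is true.

S3: This is (~S xor Q) nor ~P.

~S = ~F = T
~S xor Q = T xor T = F
~P = ~F = T
(~S xor Q) nor ~P = F nor T = F
Hence S3 is false.

1 of the 3 statements is true.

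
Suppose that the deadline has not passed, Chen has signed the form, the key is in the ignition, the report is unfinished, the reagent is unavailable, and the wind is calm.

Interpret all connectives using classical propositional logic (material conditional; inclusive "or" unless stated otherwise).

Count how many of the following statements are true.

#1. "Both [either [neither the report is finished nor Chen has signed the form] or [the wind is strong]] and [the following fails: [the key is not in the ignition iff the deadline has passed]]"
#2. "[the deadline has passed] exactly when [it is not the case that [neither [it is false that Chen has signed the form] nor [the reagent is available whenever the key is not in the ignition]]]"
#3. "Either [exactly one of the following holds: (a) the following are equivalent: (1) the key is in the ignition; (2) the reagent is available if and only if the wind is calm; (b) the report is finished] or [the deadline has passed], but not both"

0

Let M = "the report is finished" (F), R = "Chen has signed the form" (T), S = "the wind is strong" (F), V = "the key is in the ignition" (T), D = "the deadline has passed" (F), W = "the reagent is available" (F).

#1: This is ((M ↓ R) ∨ S) ∧ ¬(¬V ↔ D).

M ↓ R = F ↓ T = F
(M ↓ R) ∨ S = F ∨ F = F
¬V = ¬T = F
¬V ↔ D = F ↔ F = T
¬(¬V ↔ D) = ¬T = F
((M ↓ R) ∨ S) ∧ ¬(¬V ↔ D) = F ∧ F = F
So #1 is false.

#2: Formalization: D ↔ ¬(¬R ↓ (¬V → W))

¬R = ¬T = F
¬V = ¬T = F
¬V → W = F → F = T
¬R ↓ (¬V → W) = F ↓ T = F
¬(¬R ↓ (¬V → W)) = ¬F = T
D ↔ ¬(¬R ↓ (¬V → W)) = F ↔ T = F
Thus #2 is false.

#3: In symbols: ((V ↔ (W ↔ ¬S)) ⊕ M) ⊕ D

¬S = ¬F = T
W ↔ ¬S = F ↔ T = F
V ↔ (W ↔ ¬S) = T ↔ F = F
(V ↔ (W ↔ ¬S)) ⊕ M = F ⊕ F = F
((V ↔ (W ↔ ¬S)) ⊕ M) ⊕ D = F ⊕ F = F
Thus #3 is false.

Count: 0.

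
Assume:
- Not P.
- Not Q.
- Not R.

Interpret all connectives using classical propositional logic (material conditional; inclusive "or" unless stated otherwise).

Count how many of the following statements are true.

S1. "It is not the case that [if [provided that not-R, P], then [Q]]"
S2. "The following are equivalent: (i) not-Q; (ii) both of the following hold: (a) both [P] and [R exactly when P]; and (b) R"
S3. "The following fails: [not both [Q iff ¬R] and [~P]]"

S1: In symbols: ¬((¬R → P) → Q)

¬R = ¬F = T
¬R → P = T → F = F
(¬R → P) → Q = F → F = T
¬((¬R → P) → Q) = ¬T = F
Hence S1 is false.

S2: Parsed as ¬Q ↔ ((P ∧ (R ↔ P)) ∧ R)

¬Q = ¬F = T
R ↔ P = F ↔ F = T
P ∧ (R ↔ P) = F ∧ T = F
(P ∧ (R ↔ P)) ∧ R = F ∧ F = F
¬Q ↔ ((P ∧ (R ↔ P)) ∧ R) = T ↔ F = F
Thus S2 is false.

S3: This is ¬((Q ↔ ¬R) ↑ ¬P).

¬R = ¬F = T
Q ↔ ¬R = F ↔ T = F
¬P = ¬F = T
(Q ↔ ¬R) ↑ ¬P = F ↑ T = T
¬((Q ↔ ¬R) ↑ ¬P) = ¬T = F
So S3 is false.

Count: 0.

0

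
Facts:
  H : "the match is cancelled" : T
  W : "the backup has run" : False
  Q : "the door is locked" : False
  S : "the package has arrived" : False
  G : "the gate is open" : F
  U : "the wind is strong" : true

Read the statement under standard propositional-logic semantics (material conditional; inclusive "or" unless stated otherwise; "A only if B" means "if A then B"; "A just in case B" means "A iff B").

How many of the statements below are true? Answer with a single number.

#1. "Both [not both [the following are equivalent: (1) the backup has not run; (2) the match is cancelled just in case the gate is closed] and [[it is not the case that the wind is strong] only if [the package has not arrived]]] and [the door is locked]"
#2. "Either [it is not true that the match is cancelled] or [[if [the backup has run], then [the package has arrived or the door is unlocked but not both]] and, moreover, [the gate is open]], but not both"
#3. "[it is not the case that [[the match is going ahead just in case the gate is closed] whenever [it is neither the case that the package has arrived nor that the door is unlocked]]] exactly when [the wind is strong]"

0

#1: In symbols: ((not W iff (H iff not G)) nand (not U -> not S)) and Q

not W = not False = True
not G = not False = True
H iff not G = True iff True = True
not W iff (H iff not G) = True iff True = True
not U = not True = False
not S = not False = True
not U -> not S = False -> True = True
(not W iff (H iff not G)) nand (not U -> not S) = True nand True = False
((not W iff (H iff not G)) nand (not U -> not S)) and Q = False and False = False
Hence #1 is false.

#2: Parsed as not H xor ((W -> (S xor not Q)) and G)

not H = not True = False
not Q = not False = True
S xor not Q = False xor True = True
W -> (S xor not Q) = False -> True = True
(W -> (S xor not Q)) and G = True and False = False
not H xor ((W -> (S xor not Q)) and G) = False xor False = False
Thus #2 is false.

#3: Parsed as not ((S nor not Q) -> (not H iff not G)) iff U

not Q = not False = True
S nor not Q = False nor True = False
not H = not True = False
not G = not False = True
not H iff not G = False iff True = False
(S nor not Q) -> (not H iff not G) = False -> False = True
not ((S nor not Q) -> (not H iff not G)) = not True = False
not ((S nor not Q) -> (not H iff not G)) iff U = False iff True = False
Hence #3 is false.

Count: 0.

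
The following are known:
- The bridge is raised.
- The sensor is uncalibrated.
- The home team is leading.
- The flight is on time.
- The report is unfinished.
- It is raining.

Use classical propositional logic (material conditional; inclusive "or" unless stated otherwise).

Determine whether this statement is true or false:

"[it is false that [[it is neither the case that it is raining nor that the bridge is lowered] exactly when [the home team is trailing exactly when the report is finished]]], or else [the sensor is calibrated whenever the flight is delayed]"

true

Let K = "it is raining" (T), V = "the bridge is raised" (T), U = "the home team is leading" (T), G = "the report is finished" (F), M = "the flight is delayed" (F), R = "the sensor is calibrated" (F).
Formalization: ~((K nor ~V) <-> (~U <-> G)) | (M -> R)

~V = ~T = F
K nor ~V = T nor F = F
~U = ~T = F
~U <-> G = F <-> F = T
(K nor ~V) <-> (~U <-> G) = F <-> T = F
~((K nor ~V) <-> (~U <-> G)) = ~F = T
M -> R = F -> F = T
~((K nor ~V) <-> (~U <-> G)) | (M -> R) = T | T = T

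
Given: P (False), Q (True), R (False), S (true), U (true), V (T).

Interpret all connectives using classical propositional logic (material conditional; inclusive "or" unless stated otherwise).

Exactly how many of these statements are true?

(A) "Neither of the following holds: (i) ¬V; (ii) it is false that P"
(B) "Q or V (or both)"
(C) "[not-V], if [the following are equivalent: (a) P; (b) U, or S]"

2

(A): This is ~V nor ~P.

~V = ~T = F
~P = ~F = T
~V nor ~P = F nor T = F
Thus (A) is false.

(B): In symbols: Q | V

Q | V = T | T = T
Thus (B) is true.

(C): Formalization: (P <-> (U | S)) -> ~V

U | S = T | T = T
P <-> (U | S) = F <-> T = F
~V = ~T = F
(P <-> (U | S)) -> ~V = F -> F = T
Hence (C) is true.

Count: 2.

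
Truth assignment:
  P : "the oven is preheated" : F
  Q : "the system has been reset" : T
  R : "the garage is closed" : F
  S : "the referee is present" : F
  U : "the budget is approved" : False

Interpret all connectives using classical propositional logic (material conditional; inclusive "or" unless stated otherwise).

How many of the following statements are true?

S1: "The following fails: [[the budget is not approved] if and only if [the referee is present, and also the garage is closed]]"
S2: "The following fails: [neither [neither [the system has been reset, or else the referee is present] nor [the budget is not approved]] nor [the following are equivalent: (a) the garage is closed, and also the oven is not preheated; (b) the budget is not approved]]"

1

S1: This is ¬(¬U ↔ (S ∧ R)).

¬U = ¬F = T
S ∧ R = F ∧ F = F
¬U ↔ (S ∧ R) = T ↔ F = F
¬(¬U ↔ (S ∧ R)) = ¬F = T
Thus S1 is true.

S2: Parsed as ¬(((Q ∨ S) ↓ ¬U) ↓ ((R ∧ ¬P) ↔ ¬U))

Q ∨ S = T ∨ F = T
¬U = ¬F = T
(Q ∨ S) ↓ ¬U = T ↓ T = F
¬P = ¬F = T
R ∧ ¬P = F ∧ T = F
¬U = ¬F = T
(R ∧ ¬P) ↔ ¬U = F ↔ T = F
((Q ∨ S) ↓ ¬U) ↓ ((R ∧ ¬P) ↔ ¬U) = F ↓ F = T
¬(((Q ∨ S) ↓ ¬U) ↓ ((R ∧ ¬P) ↔ ¬U)) = ¬T = F
Hence S2 is false.

Count: 1.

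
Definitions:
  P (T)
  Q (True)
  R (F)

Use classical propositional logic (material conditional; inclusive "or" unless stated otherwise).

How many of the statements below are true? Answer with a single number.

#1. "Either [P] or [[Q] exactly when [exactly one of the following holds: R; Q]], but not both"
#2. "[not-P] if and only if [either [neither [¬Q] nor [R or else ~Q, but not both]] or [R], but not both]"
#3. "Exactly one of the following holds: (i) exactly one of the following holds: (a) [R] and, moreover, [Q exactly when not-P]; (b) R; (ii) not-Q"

0

#1: In symbols: P xor (Q <-> (R xor Q))

R xor Q = F xor T = T
Q <-> (R xor Q) = T <-> T = T
P xor (Q <-> (R xor Q)) = T xor T = F
Hence #1 is false.

#2: In symbols: ~P <-> ((~Q nor (R xor ~Q)) xor R)

~P = ~T = F
~Q = ~T = F
~Q = ~T = F
R xor ~Q = F xor F = F
~Q nor (R xor ~Q) = F nor F = T
(~Q nor (R xor ~Q)) xor R = T xor F = T
~P <-> ((~Q nor (R xor ~Q)) xor R) = F <-> T = F
Hence #2 is false.

#3: Formalization: ((R & (Q <-> ~P)) xor R) xor ~Q

~P = ~T = F
Q <-> ~P = T <-> F = F
R & (Q <-> ~P) = F & F = F
(R & (Q <-> ~P)) xor R = F xor F = F
~Q = ~T = F
((R & (Q <-> ~P)) xor R) xor ~Q = F xor F = F
Hence #3 is false.

True statements: 0 (none).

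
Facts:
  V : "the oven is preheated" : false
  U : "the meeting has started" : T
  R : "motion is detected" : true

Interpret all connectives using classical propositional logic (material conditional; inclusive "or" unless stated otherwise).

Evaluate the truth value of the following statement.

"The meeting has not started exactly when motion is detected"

The statement is false.

In symbols: ¬U ↔ R

¬U = ¬T = F
¬U ↔ R = F ↔ T = F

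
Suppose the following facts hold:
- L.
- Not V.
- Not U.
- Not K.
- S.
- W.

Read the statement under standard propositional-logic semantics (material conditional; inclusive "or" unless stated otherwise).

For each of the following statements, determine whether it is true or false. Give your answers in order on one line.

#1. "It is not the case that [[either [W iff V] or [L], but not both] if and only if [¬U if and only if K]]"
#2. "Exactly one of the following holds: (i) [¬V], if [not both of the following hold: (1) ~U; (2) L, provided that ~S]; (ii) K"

#1: In symbols: ¬(((W ↔ V) ⊕ L) ↔ (¬U ↔ K))

W ↔ V = T ↔ F = F
(W ↔ V) ⊕ L = F ⊕ T = T
¬U = ¬F = T
¬U ↔ K = T ↔ F = F
((W ↔ V) ⊕ L) ↔ (¬U ↔ K) = T ↔ F = F
¬(((W ↔ V) ⊕ L) ↔ (¬U ↔ K)) = ¬F = T
Hence #1 is true.

#2: This is ((¬U ↑ (¬S → L)) → ¬V) ⊕ K.

¬U = ¬F = T
¬S = ¬T = F
¬S → L = F → T = T
¬U ↑ (¬S → L) = T ↑ T = F
¬V = ¬F = T
(¬U ↑ (¬S → L)) → ¬V = F → T = T
((¬U ↑ (¬S → L)) → ¬V) ⊕ K = T ⊕ F = T
So #2 is true.

#1 True, #2 True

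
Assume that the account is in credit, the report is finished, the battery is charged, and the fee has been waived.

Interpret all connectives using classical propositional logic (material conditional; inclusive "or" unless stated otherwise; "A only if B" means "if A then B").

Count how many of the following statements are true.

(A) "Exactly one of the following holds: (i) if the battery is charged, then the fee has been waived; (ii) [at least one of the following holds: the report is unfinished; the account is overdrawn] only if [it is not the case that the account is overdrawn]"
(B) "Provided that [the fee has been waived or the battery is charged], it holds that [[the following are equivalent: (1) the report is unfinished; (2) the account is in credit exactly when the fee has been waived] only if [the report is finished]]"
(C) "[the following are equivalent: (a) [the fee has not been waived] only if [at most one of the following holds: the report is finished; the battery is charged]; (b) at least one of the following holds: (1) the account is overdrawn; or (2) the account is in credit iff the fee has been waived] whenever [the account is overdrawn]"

Let R = "the battery is charged" (T), S = "the fee has been waived" (T), Q = "the report is finished" (T), P = "the account is overdrawn" (F).

(A): Parsed as (R -> S) xor ((~Q | P) -> ~P)

R -> S = T -> T = T
~Q = ~T = F
~Q | P = F | F = F
~P = ~F = T
(~Q | P) -> ~P = F -> T = T
(R -> S) xor ((~Q | P) -> ~P) = T xor T = F
Hence (A) is false.

(B): In symbols: (S | R) -> ((~Q <-> (~P <-> S)) -> Q)

S | R = T | T = T
~Q = ~T = F
~P = ~F = T
~P <-> S = T <-> T = T
~Q <-> (~P <-> S) = F <-> T = F
(~Q <-> (~P <-> S)) -> Q = F -> T = T
(S | R) -> ((~Q <-> (~P <-> S)) -> Q) = T -> T = T
So (B) is true.

(C): Formalization: P -> ((~S -> (Q nand R)) <-> (P | (~P <-> S)))

~S = ~T = F
Q nand R = T nand T = F
~S -> (Q nand R) = F -> F = T
~P = ~F = T
~P <-> S = T <-> T = T
P | (~P <-> S) = F | T = T
(~S -> (Q nand R)) <-> (P | (~P <-> S)) = T <-> T = T
P -> ((~S -> (Q nand R)) <-> (P | (~P <-> S))) = F -> T = T
Hence (C) is true.

Count: 2.

2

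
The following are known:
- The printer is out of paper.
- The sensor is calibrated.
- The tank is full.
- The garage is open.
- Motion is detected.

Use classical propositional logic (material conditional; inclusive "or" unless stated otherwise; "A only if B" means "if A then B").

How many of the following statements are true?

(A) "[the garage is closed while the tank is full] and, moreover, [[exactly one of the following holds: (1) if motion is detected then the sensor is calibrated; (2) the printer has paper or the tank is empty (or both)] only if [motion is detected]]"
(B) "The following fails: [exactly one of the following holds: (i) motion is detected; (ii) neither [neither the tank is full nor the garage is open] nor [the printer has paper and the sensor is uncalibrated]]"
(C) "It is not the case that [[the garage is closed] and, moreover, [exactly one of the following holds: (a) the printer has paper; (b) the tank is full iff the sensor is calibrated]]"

2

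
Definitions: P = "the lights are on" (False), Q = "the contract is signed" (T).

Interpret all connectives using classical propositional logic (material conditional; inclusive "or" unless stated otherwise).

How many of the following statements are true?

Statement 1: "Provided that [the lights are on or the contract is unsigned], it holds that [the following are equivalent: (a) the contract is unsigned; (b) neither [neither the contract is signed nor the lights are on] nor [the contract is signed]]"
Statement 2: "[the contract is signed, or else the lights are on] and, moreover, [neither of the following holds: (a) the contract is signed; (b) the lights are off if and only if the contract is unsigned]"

Statement 1: In symbols: (P | ~Q) -> (~Q <-> ((Q nor P) nor Q))

~Q = ~T = F
P | ~Q = F | F = F
~Q = ~T = F
Q nor P = T nor F = F
(Q nor P) nor Q = F nor T = F
~Q <-> ((Q nor P) nor Q) = F <-> F = T
(P | ~Q) -> (~Q <-> ((Q nor P) nor Q)) = F -> T = T
So Statement 1 is true.

Statement 2: This is (Q | P) & (Q nor (~P <-> ~Q)).

Q | P = T | F = T
~P = ~F = T
~Q = ~T = F
~P <-> ~Q = T <-> F = F
Q nor (~P <-> ~Q) = T nor F = F
(Q | P) & (Q nor (~P <-> ~Q)) = T & F = F
So Statement 2 is false.

True statements: 1.

1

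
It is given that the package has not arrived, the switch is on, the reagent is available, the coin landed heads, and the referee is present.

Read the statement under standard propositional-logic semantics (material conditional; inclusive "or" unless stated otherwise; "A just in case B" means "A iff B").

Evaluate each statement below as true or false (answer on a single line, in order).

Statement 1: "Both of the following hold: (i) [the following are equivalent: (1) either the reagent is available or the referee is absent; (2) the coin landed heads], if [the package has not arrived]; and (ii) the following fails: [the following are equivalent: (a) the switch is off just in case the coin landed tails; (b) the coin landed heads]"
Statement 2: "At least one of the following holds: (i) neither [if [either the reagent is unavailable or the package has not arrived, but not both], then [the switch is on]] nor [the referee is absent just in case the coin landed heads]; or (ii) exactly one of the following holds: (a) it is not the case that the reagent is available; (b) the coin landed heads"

Let P = "the package has arrived" (F), R = "the reagent is available" (T), U = "the referee is present" (T), S = "the coin landed heads" (T), Q = "the switch is on" (T).

Statement 1: In symbols: (¬P → ((R ∨ ¬U) ↔ S)) ∧ ¬((¬Q ↔ ¬S) ↔ S)

¬P = ¬F = T
¬U = ¬T = F
R ∨ ¬U = T ∨ F = T
(R ∨ ¬U) ↔ S = T ↔ T = T
¬P → ((R ∨ ¬U) ↔ S) = T → T = T
¬Q = ¬T = F
¬S = ¬T = F
¬Q ↔ ¬S = F ↔ F = T
(¬Q ↔ ¬S) ↔ S = T ↔ T = T
¬((¬Q ↔ ¬S) ↔ S) = ¬T = F
(¬P → ((R ∨ ¬U) ↔ S)) ∧ ¬((¬Q ↔ ¬S) ↔ S) = T ∧ F = F
Hence Statement 1 is false.

Statement 2: Parsed as (((¬R ⊕ ¬P) → Q) ↓ (¬U ↔ S)) ∨ (¬R ⊕ S)

¬R = ¬T = F
¬P = ¬F = T
¬R ⊕ ¬P = F ⊕ T = T
(¬R ⊕ ¬P) → Q = T → T = T
¬U = ¬T = F
¬U ↔ S = F ↔ T = F
((¬R ⊕ ¬P) → Q) ↓ (¬U ↔ S) = T ↓ F = F
¬R = ¬T = F
¬R ⊕ S = F ⊕ T = T
(((¬R ⊕ ¬P) → Q) ↓ (¬U ↔ S)) ∨ (¬R ⊕ S) = F ∨ T = T
Hence Statement 2 is true.

Statement 1 False / Statement 2 True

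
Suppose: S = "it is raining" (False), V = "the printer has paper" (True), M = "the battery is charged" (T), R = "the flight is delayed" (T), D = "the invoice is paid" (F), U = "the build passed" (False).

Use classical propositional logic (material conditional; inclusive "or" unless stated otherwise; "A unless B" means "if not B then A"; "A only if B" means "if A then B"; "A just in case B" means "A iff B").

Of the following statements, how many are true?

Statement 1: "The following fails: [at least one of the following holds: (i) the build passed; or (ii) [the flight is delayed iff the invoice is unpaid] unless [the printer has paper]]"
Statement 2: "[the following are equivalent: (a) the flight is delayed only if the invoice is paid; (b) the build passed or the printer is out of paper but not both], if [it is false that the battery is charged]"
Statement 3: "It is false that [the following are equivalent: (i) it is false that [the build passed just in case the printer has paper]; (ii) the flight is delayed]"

1

Statement 1: Parsed as not (U or ((R iff not D) or V))

not D = not False = True
R iff not D = True iff True = True
(R iff not D) or V = True or True = True
U or ((R iff not D) or V) = False or True = True
not (U or ((R iff not D) or V)) = not True = False
Thus Statement 1 is false.

Statement 2: Parsed as not M -> ((R -> D) iff (U xor not V))

not M = not True = False
R -> D = True -> False = False
not V = not True = False
U xor not V = False xor False = False
(R -> D) iff (U xor not V) = False iff False = True
not M -> ((R -> D) iff (U xor not V)) = False -> True = True
So Statement 2 is true.

Statement 3: In symbols: not (not (U iff V) iff R)

U iff V = False iff True = False
not (U iff V) = not False = True
not (U iff V) iff R = True iff True = True
not (not (U iff V) iff R) = not True = False
Hence Statement 3 is false.

Count: 1.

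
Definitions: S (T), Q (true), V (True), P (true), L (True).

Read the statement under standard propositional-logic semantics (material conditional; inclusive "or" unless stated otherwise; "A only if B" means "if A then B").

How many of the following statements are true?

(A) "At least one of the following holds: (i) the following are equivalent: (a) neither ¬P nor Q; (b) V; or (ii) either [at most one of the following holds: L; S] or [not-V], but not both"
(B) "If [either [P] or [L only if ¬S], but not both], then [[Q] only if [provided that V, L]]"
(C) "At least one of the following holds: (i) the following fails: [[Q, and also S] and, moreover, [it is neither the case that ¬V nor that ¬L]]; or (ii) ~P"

1

(A): In symbols: ((not P nor Q) iff V) or ((L nand S) xor not V)

not P = not True = False
not P nor Q = False nor True = False
(not P nor Q) iff V = False iff True = False
L nand S = True nand True = False
not V = not True = False
(L nand S) xor not V = False xor False = False
((not P nor Q) iff V) or ((L nand S) xor not V) = False or False = False
So (A) is false.

(B): In symbols: (P xor (L -> not S)) -> (Q -> (V -> L))

not S = not True = False
L -> not S = True -> False = False
P xor (L -> not S) = True xor False = True
V -> L = True -> True = True
Q -> (V -> L) = True -> True = True
(P xor (L -> not S)) -> (Q -> (V -> L)) = True -> True = True
Thus (B) is true.

(C): Formalization: not ((Q and S) and (not V nor not L)) or not P

Q and S = True and True = True
not V = not True = False
not L = not True = False
not V nor not L = False nor False = True
(Q and S) and (not V nor not L) = True and True = True
not ((Q and S) and (not V nor not L)) = not True = False
not P = not True = False
not ((Q and S) and (not V nor not L)) or not P = False or False = False
So (C) is false.

Count: 1.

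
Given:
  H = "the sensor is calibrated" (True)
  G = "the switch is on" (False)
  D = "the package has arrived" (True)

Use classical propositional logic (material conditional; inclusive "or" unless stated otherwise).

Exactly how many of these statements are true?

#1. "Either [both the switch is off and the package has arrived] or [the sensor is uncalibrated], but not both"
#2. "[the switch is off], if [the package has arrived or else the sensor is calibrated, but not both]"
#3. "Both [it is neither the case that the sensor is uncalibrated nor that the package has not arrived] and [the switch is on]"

2

#1: In symbols: (not G and D) xor not H

not G = not False = True
not G and D = True and True = True
not H = not True = False
(not G and D) xor not H = True xor False = True
So #1 is true.

#2: Formalization: (D xor H) -> not G

D xor H = True xor True = False
not G = not False = True
(D xor H) -> not G = False -> True = True
So #2 is true.

#3: This is (not H nor not D) and G.

not H = not True = False
not D = not True = False
not H nor not D = False nor False = True
(not H nor not D) and G = True and False = False
So #3 is false.

2 of the 3 statements are true (#1, #2).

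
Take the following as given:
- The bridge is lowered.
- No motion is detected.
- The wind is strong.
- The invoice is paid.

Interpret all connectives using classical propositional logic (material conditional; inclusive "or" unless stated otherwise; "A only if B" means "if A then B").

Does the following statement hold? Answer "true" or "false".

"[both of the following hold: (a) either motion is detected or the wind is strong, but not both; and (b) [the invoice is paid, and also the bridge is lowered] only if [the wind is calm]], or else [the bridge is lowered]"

Let Q = "motion is detected" (F), R = "the wind is strong" (T), S = "the invoice is paid" (T), P = "the bridge is raised" (F).
Parsed as ((Q xor R) & ((S & ~P) -> ~R)) | ~P

Q xor R = F xor T = T
~P = ~F = T
S & ~P = T & T = T
~R = ~T = F
(S & ~P) -> ~R = T -> F = F
(Q xor R) & ((S & ~P) -> ~R) = T & F = F
~P = ~F = T
((Q xor R) & ((S & ~P) -> ~R)) | ~P = F | T = T

The statement is true.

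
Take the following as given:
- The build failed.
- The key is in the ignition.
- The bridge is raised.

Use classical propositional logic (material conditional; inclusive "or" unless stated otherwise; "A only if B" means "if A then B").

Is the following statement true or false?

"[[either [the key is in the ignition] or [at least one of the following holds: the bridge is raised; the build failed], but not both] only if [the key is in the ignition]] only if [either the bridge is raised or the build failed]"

true

Let N = "the key is in the ignition" (T), D = "the bridge is raised" (T), P = "the build passed" (F).
In symbols: ((N xor (D | ~P)) -> N) -> (D | ~P)

~P = ~F = T
D | ~P = T | T = T
N xor (D | ~P) = T xor T = F
(N xor (D | ~P)) -> N = F -> T = T
~P = ~F = T
D | ~P = T | T = T
((N xor (D | ~P)) -> N) -> (D | ~P) = T -> T = T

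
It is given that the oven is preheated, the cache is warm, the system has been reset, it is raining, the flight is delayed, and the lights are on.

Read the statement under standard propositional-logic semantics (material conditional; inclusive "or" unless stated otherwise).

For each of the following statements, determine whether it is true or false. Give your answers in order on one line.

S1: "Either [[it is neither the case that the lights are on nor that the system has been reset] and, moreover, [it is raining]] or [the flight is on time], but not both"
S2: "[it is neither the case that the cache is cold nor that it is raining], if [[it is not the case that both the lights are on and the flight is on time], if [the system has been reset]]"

Let V = "the lights are on" (T), R = "the system has been reset" (T), S = "it is raining" (T), U = "the flight is delayed" (T), Q = "the cache is warm" (T).

S1: Formalization: ((V ↓ R) ∧ S) ⊕ ¬U

V ↓ R = T ↓ T = F
(V ↓ R) ∧ S = F ∧ T = F
¬U = ¬T = F
((V ↓ R) ∧ S) ⊕ ¬U = F ⊕ F = F
Thus S1 is false.

S2: In symbols: (R → (V ↑ ¬U)) → (¬Q ↓ S)

¬U = ¬T = F
V ↑ ¬U = T ↑ F = T
R → (V ↑ ¬U) = T → T = T
¬Q = ¬T = F
¬Q ↓ S = F ↓ T = F
(R → (V ↑ ¬U)) → (¬Q ↓ S) = T → F = F
So S2 is false.

S1 false; S2 false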